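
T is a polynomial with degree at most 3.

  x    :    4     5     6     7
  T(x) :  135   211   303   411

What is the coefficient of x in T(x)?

4

First differences: 76, 92, 108. Second differences: 16, 16.
Level-2 differences are constant, so T has degree 2.
Fitting a degree-2 polynomial gives T(x) = 8x² + 4x - 9.
The coefficient of x is 4.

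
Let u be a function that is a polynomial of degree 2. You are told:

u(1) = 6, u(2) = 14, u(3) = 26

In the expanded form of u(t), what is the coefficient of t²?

2

Write u(t) = at² + bt + c; the 3 given values yield a linear system in the 3 coefficients.
Solving, u(t) = 2t² + 2t + 2.
The coefficient of t² is 2.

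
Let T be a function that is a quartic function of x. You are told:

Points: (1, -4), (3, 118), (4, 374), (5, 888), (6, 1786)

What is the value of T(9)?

Write T(x) = ax^4 + bx³ + cx² + dx + e; the 5 given values yield a linear system in the 5 coefficients.
Solving, T(x) = x^4 + 3x³ - 4x² - 2x - 2.
Then T(9) = 8404.

8404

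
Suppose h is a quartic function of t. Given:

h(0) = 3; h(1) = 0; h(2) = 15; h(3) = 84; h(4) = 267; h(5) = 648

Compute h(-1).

12

Write h(t) = at^4 + bt³ + ct² + dt + e; the 6 given values yield a linear system in the 5 coefficients.
Solving, h(t) = t^4 + 2t² - 6t + 3.
Then h(-1) = 12.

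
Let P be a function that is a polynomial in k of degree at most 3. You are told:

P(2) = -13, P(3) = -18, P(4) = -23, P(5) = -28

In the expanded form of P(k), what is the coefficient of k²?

First differences: -5, -5, -5.
Level-1 differences are constant, so P has degree 1.
Fitting a degree-1 polynomial gives P(k) = -5k - 3.
The coefficient of k² is 0.

0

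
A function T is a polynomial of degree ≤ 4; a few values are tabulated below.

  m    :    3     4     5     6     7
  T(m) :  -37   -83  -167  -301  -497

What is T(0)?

Write T(m) = am^4 + bm³ + cm² + dm + e; the 5 given values yield a linear system in the 5 coefficients.
Solving, the leading coefficient vanishes, and T(m) = -2m³ + 5m² - 7m - 7.
The constant term is T(0) = -7.

-7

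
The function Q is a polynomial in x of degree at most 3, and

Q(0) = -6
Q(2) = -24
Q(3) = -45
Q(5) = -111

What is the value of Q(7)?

-209

Write Q(x) = ax³ + bx² + cx + d; the 4 given values yield a linear system in the 4 coefficients.
Solving, the leading coefficient vanishes, and Q(x) = -4x² - x - 6.
Then Q(7) = -209.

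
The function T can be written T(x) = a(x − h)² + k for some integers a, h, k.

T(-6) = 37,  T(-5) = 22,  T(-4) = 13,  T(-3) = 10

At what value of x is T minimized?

First differences -15, -9, -3; second difference 6 = 2a, so a = 3.
Expanding, the x-coefficient is −2ah = -6h; matching it to the data gives h = -3, and then k = 10.
So T(x) = 3(x + 3)² + 10.
Hence h = -3.

-3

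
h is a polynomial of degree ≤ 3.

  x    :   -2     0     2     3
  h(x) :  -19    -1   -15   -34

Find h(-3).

-40

Write h(x) = ax³ + bx² + cx + d; the 4 given values yield a linear system in the 4 coefficients.
Solving, the leading coefficient vanishes, and h(x) = -4x² + x - 1.
Then h(-3) = -40.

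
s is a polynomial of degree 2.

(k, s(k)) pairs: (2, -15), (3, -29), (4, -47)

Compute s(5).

-69

Write s(k) = ak² + bk + c; the 3 given values yield a linear system in the 3 coefficients.
Solving, s(k) = -2k² - 4k + 1.
Then s(5) = -69.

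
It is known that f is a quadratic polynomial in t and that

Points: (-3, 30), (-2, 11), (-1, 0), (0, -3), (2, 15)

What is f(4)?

Write f(t) = at² + bt + c; the 5 given values yield a linear system in the 3 coefficients.
Solving, f(t) = 4t² + t - 3.
Then f(4) = 65.

65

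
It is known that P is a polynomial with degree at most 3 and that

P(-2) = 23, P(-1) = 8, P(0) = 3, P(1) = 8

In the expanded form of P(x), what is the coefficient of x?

Write P(x) = ax³ + bx² + cx + d; the 4 given values yield a linear system in the 4 coefficients.
Solving, the leading coefficient vanishes, and P(x) = 5x² + 3.
The coefficient of x is 0.

0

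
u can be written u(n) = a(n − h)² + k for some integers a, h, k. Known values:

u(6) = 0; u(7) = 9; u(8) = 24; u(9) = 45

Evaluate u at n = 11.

First differences 9, 15, 21; second difference 6 = 2a, so a = 3.
Expanding, the n-coefficient is −2ah = -6h; matching it to the data gives h = 5, and then k = -3.
So u(n) = 3(n − 5)² − 3.
u(11) = 3·6² − 3 = 105.

105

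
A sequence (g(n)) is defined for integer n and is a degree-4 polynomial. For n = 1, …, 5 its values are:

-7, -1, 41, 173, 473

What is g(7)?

Write g(n) = an^4 + bn³ + cn² + dn + e; the 5 given values yield a linear system in the 5 coefficients.
Solving, g(n) = n^4 - n³ - n² + n - 7.
Then g(7) = 2009.

2009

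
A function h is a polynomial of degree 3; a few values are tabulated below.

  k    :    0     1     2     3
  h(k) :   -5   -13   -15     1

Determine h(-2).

-19

Write h(k) = ak³ + bk² + ck + d; the 4 given values yield a linear system in the 4 coefficients.
Solving, h(k) = 2k³ - 3k² - 7k - 5.
Then h(-2) = -19.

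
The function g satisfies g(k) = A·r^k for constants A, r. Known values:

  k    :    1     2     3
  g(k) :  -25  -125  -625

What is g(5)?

Consecutive ratio: -125/(-25) = 5, and -625/(-125) = 5, so r = 5.
Then A·5^1 = -25 gives A = -5, and g(k) = -5·5^k.
g(5) = -5·5^5 = -15625.

-15625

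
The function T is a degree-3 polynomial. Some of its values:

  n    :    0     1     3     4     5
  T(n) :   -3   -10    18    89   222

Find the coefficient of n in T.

-5

Write T(n) = an³ + bn² + cn + d; the 5 given values yield a linear system in the 4 coefficients.
Solving, T(n) = 3n³ - 5n² - 5n - 3.
The coefficient of n is -5.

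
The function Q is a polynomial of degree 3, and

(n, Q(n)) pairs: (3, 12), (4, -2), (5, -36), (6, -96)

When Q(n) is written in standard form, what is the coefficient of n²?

Write Q(n) = an³ + bn² + cn + d; the 4 given values yield a linear system in the 4 coefficients.
Solving, Q(n) = -n³ + 2n² + 9n - 6.
The coefficient of n² is 2.

2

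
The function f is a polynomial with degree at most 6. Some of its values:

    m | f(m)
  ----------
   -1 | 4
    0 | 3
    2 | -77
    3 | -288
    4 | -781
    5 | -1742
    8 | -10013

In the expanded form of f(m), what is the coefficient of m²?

-4

Write f(m) = am^6 + bm^5 + cm^4 + dm³ + em² + pm + q; the 7 given values yield a linear system in the 7 coefficients.
Solving, the top 2 coefficients vanish, and f(m) = -2m^4 - 3m³ - 4m² - 4m + 3.
The coefficient of m² is -4.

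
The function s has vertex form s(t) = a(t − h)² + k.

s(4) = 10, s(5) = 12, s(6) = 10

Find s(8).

First differences 2, -2; second difference -4 = 2a, so a = -2.
Expanding, the t-coefficient is −2ah = 4h; matching it to the data gives h = 5, and then k = 12.
So s(t) = -2(t − 5)² + 12.
s(8) = -2·3² + 12 = -6.

-6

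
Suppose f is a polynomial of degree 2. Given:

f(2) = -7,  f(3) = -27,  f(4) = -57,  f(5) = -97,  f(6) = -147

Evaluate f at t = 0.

3

First differences: -20, -30, -40, -50. Second differences: -10, -10, -10.
Level-2 differences are constant, so f has degree 2.
Fitting a degree-2 polynomial gives f(t) = -5t² + 5t + 3.
Then f(0) = 3.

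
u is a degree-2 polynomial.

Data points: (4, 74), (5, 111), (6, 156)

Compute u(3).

45

Write u(x) = ax² + bx + c; the 3 given values yield a linear system in the 3 coefficients.
Solving, u(x) = 4x² + x + 6.
Then u(3) = 45.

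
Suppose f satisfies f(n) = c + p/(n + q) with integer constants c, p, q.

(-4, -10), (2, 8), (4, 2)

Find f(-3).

-12

(f(n) − c)(n + q) = p for each data point; the three points give a linear system in c and q, then p follows.
Solving: c = -4, q = 0, p = 24, so f(n) = -4 + 24/(n + 0).
Then f(-3) = -4 + 24/(-3) = -12.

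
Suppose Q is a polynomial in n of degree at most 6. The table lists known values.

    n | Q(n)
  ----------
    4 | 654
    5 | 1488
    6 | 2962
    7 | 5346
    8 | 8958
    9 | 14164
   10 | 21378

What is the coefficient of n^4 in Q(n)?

Write Q(n) = an^6 + bn^5 + cn^4 + dn³ + en² + pn + q; the 7 given values yield a linear system in the 7 coefficients.
Solving, the top 2 coefficients vanish, and Q(n) = 2n^4 + n³ + 3n² + 8n - 2.
The coefficient of n^4 is 2.

2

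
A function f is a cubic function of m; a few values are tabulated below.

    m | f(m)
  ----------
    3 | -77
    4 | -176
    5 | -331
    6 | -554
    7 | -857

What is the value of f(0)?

First differences: -99, -155, -223, -303. Second differences: -56, -68, -80. Third differences: -12, -12.
Level-3 differences are constant, so f has degree 3.
Fitting a degree-3 polynomial gives f(m) = -2m³ - 4m² + 3m + 4.
Then f(0) = 4.

4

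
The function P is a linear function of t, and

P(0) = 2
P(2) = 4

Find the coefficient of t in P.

1

Write P(t) = at + b; the 2 given values yield a linear system in the 2 coefficients.
Solving, P(t) = t + 2.
The coefficient of t is 1.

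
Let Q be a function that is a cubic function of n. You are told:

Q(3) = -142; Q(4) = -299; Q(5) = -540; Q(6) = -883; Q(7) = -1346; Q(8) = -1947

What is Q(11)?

-4758

First differences: -157, -241, -343, -463, -601. Second differences: -84, -102, -120, -138. Third differences: -18, -18, -18.
Level-3 differences are constant, so Q has degree 3.
Fitting a degree-3 polynomial gives Q(n) = -3n³ - 6n² - 4n + 5.
Then Q(11) = -4758.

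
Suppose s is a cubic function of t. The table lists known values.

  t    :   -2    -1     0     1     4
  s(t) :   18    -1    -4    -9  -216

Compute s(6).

-694

Write s(t) = at³ + bt² + ct + d; the 5 given values yield a linear system in the 4 coefficients.
Solving, s(t) = -3t³ - t² - t - 4.
Then s(6) = -694.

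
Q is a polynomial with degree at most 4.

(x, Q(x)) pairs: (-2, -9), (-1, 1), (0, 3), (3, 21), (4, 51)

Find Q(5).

103

Write Q(x) = ax^4 + bx³ + cx² + dx + e; the 5 given values yield a linear system in the 5 coefficients.
Solving, the leading coefficient vanishes, and Q(x) = x³ - x² + 3.
Then Q(5) = 103.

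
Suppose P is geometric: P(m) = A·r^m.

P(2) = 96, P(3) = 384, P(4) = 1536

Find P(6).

24576

Consecutive ratio: 384/96 = 4, and 1536/384 = 4, so r = 4.
Then A·4^2 = 96 gives A = 6, and P(m) = 6·4^m.
P(6) = 6·4^6 = 24576.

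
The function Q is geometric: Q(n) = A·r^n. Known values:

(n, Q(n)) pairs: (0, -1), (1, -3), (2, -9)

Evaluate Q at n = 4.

Consecutive ratio: -3/(-1) = 3, and -9/(-3) = 3, so r = 3.
Then A·3^0 = -1 gives A = -1, and Q(n) = -1·3^n.
Q(4) = -1·3^4 = -81.

-81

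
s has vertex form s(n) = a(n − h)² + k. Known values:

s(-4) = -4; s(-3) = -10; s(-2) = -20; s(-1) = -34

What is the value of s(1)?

-74

First differences -6, -10, -14; second difference -4 = 2a, so a = -2.
Expanding, the n-coefficient is −2ah = 4h; matching it to the data gives h = -5, and then k = -2.
So s(n) = -2(n + 5)² − 2.
s(1) = -2·6² − 2 = -74.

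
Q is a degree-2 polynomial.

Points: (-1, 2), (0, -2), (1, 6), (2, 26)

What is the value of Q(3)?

58

First differences: -4, 8, 20. Second differences: 12, 12.
Level-2 differences are constant, so Q has degree 2.
Fitting a degree-2 polynomial gives Q(x) = 6x² + 2x - 2.
Then Q(3) = 58.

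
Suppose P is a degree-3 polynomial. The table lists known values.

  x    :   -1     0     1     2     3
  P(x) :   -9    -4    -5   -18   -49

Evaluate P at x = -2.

First differences: 5, -1, -13, -31. Second differences: -6, -12, -18. Third differences: -6, -6.
Level-3 differences are constant, so P has degree 3.
Fitting a degree-3 polynomial gives P(x) = -x³ - 3x² + 3x - 4.
Then P(-2) = -14.

-14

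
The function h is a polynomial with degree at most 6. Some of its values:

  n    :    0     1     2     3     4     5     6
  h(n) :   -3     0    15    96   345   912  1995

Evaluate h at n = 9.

11040

First differences: 3, 15, 81, 249, 567, 1083. Second differences: 12, 66, 168, 318, 516. Third differences: 54, 102, 150, 198. Fourth differences: 48, 48, 48.
Level-4 differences are constant, so h has degree 4.
Fitting a degree-4 polynomial gives h(n) = 2n^4 - 3n³ + n² + 3n - 3.
Then h(9) = 11040.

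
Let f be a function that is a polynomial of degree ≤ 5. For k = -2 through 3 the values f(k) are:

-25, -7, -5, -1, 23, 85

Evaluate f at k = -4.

First differences: 18, 2, 4, 24, 62. Second differences: -16, 2, 20, 38. Third differences: 18, 18, 18.
Level-3 differences are constant, so f has degree 3.
Fitting a degree-3 polynomial gives f(k) = 3k³ + k² - 5.
Then f(-4) = -181.

-181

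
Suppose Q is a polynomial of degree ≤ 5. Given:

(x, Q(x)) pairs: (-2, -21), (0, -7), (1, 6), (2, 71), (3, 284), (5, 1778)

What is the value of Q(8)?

10289

Write Q(x) = ax^5 + bx^4 + cx³ + dx² + ex + p; the 6 given values yield a linear system in the 6 coefficients.
Solving, the leading coefficient vanishes, and Q(x) = 2x^4 + 4x³ + 7x - 7.
Then Q(8) = 10289.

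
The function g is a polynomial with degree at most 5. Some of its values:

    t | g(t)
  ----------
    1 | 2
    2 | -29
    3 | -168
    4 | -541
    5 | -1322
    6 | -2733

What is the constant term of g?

Write g(t) = at^5 + bt^4 + ct³ + dt² + et + p; the 6 given values yield a linear system in the 6 coefficients.
Solving, the leading coefficient vanishes, and g(t) = -2t^4 - t³ + 2t² + 3.
The constant term is g(0) = 3.

3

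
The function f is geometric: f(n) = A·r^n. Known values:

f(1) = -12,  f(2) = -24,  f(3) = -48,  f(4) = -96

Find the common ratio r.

Consecutive ratio: -24/(-12) = 2, and -48/(-24) = 2, so r = 2.
Then A·2^1 = -12 gives A = -6, and f(n) = -6·2^n.

2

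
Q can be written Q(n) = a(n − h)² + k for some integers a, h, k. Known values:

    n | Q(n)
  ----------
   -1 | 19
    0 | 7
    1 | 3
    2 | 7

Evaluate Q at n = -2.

39

First differences -12, -4, 4; second difference 8 = 2a, so a = 4.
Expanding, the n-coefficient is −2ah = -8h; matching it to the data gives h = 1, and then k = 3.
So Q(n) = 4(n − 1)² + 3.
Q(-2) = 4·(-3)² + 3 = 39.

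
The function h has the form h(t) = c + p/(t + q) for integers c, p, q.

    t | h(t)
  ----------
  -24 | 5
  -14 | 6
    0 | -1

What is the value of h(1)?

0

(h(t) − c)(t + q) = p for each data point; the three points give a linear system in c and q, then p follows.
Solving: c = 4, q = 4, p = -20, so h(t) = 4 − 20/(t + 4).
Then h(1) = 4 − 20/5 = 0.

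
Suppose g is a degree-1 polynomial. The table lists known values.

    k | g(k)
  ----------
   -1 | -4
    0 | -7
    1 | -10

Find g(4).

-19

First differences: -3, -3.
Level-1 differences are constant, so g has degree 1.
Fitting a degree-1 polynomial gives g(k) = -3k - 7.
Then g(4) = -19.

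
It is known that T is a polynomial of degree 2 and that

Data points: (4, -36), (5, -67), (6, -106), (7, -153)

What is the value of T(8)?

First differences: -31, -39, -47. Second differences: -8, -8.
Level-2 differences are constant, so T has degree 2.
Fitting a degree-2 polynomial gives T(k) = -4k² + 5k + 8.
Then T(8) = -208.

-208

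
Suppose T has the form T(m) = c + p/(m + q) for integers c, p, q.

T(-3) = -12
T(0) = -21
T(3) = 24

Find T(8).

(T(m) − c)(m + q) = p for each data point; the three points give a linear system in c and q, then p follows.
Solving: c = -6, q = -2, p = 30, so T(m) = -6 + 30/(m − 2).
Then T(8) = -6 + 30/6 = -1.

-1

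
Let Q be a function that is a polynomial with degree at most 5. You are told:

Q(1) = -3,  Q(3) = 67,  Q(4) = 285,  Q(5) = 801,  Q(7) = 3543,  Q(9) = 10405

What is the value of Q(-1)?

Write Q(t) = at^5 + bt^4 + ct³ + dt² + et + p; the 6 given values yield a linear system in the 6 coefficients.
Solving, the leading coefficient vanishes, and Q(t) = 2t^4 - 4t³ + 3t² - 5t + 1.
Then Q(-1) = 15.

15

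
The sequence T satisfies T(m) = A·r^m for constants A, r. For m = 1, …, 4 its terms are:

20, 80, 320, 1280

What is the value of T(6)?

20480

Consecutive ratio: 80/20 = 4, and 320/80 = 4, so r = 4.
Then A·4^1 = 20 gives A = 5, and T(m) = 5·4^m.
T(6) = 5·4^6 = 20480.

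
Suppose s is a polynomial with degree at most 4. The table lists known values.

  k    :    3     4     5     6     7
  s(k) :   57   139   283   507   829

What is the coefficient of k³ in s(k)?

3

First differences: 82, 144, 224, 322. Second differences: 62, 80, 98. Third differences: 18, 18.
Level-3 differences are constant, so s has degree 3.
Fitting a degree-3 polynomial gives s(k) = 3k³ - 5k² + 6k + 3.
The coefficient of k³ is 3.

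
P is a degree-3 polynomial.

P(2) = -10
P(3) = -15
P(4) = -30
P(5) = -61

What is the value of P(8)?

Write P(x) = ax³ + bx² + cx + d; the 4 given values yield a linear system in the 4 coefficients.
Solving, P(x) = -x³ + 4x² - 6x - 6.
Then P(8) = -310.

-310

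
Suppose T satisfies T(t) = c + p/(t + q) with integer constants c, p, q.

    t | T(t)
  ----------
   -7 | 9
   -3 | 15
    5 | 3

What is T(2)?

0

(T(t) − c)(t + q) = p for each data point; the three points give a linear system in c and q, then p follows.
Solving: c = 6, q = 1, p = -18, so T(t) = 6 − 18/(t + 1).
Then T(2) = 6 − 18/3 = 0.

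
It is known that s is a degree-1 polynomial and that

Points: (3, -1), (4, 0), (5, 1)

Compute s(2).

-2

First differences: 1, 1.
Level-1 differences are constant, so s has degree 1.
Fitting a degree-1 polynomial gives s(n) = n - 4.
Then s(2) = -2.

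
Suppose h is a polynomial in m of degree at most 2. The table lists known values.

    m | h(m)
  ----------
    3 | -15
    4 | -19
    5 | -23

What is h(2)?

First differences: -4, -4.
Level-1 differences are constant, so h has degree 1.
Fitting a degree-1 polynomial gives h(m) = -4m - 3.
Then h(2) = -11.

-11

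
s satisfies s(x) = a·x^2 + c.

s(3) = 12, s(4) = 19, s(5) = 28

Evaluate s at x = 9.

84

From s(3) = 12 and s(4) = 19: 9a + c = 12 and 16a + c = 19.
Subtracting: 7a = 7, so a = 1; then c = 12 − 1·9 = 3.
So s(x) = 1x² + 3, and s(9) = 84.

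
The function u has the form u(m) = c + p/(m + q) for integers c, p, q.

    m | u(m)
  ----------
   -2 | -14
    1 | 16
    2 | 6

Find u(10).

-2

(u(m) − c)(m + q) = p for each data point; the three points give a linear system in c and q, then p follows.
Solving: c = -4, q = 0, p = 20, so u(m) = -4 + 20/(m + 0).
Then u(10) = -4 + 20/10 = -2.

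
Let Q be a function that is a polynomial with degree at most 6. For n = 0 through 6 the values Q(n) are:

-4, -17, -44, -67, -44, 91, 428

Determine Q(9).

First differences: -13, -27, -23, 23, 135, 337. Second differences: -14, 4, 46, 112, 202. Third differences: 18, 42, 66, 90. Fourth differences: 24, 24, 24.
Level-4 differences are constant, so Q has degree 4.
Fitting a degree-4 polynomial gives Q(n) = n^4 - 3n³ - 5n² - 6n - 4.
Then Q(9) = 3911.

3911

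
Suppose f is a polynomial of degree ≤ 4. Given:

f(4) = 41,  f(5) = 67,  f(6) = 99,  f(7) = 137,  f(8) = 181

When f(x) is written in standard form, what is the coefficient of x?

Write f(x) = ax^4 + bx³ + cx² + dx + e; the 5 given values yield a linear system in the 5 coefficients.
Solving, the top 2 coefficients vanish, and f(x) = 3x² - x - 3.
The coefficient of x is -1.

-1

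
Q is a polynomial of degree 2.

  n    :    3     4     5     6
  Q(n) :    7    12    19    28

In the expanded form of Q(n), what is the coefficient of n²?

Write Q(n) = an² + bn + c; the 4 given values yield a linear system in the 3 coefficients.
Solving, Q(n) = n² - 2n + 4.
The coefficient of n² is 1.

1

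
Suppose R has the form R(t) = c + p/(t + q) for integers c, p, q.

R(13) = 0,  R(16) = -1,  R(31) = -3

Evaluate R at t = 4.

15

(R(t) − c)(t + q) = p for each data point; the three points give a linear system in c and q, then p follows.
Solving: c = -5, q = -1, p = 60, so R(t) = -5 + 60/(t − 1).
Then R(4) = -5 + 60/3 = 15.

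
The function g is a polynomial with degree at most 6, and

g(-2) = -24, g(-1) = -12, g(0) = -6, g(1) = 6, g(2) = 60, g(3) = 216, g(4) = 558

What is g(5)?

First differences: 12, 6, 12, 54, 156, 342. Second differences: -6, 6, 42, 102, 186. Third differences: 12, 36, 60, 84. Fourth differences: 24, 24, 24.
Level-4 differences are constant, so g has degree 4.
Fitting a degree-4 polynomial gives g(t) = t^4 + 4t³ + 2t² + 5t - 6.
Then g(5) = 1194.

1194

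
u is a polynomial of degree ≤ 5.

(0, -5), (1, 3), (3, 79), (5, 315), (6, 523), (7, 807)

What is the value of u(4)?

171

Write u(t) = at^5 + bt^4 + ct³ + dt² + et + p; the 6 given values yield a linear system in the 6 coefficients.
Solving, the top 2 coefficients vanish, and u(t) = 2t³ + 2t² + 4t - 5.
Then u(4) = 171.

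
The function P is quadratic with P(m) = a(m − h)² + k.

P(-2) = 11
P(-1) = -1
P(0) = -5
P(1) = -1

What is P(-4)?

First differences -12, -4, 4; second difference 8 = 2a, so a = 4.
Expanding, the m-coefficient is −2ah = -8h; matching it to the data gives h = 0, and then k = -5.
So P(m) = 4(m + 0)² − 5.
P(-4) = 4·(-4)² − 5 = 59.

59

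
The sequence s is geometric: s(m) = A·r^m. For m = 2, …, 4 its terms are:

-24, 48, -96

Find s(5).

Consecutive ratio: 48/(-24) = -2, and -96/48 = -2, so r = -2.
Then A·(-2)^2 = -24 gives A = -6, and s(m) = -6·(-2)^m.
s(5) = -6·(-2)^5 = 192.

192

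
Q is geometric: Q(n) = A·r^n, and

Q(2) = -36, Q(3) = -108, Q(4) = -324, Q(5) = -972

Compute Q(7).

Consecutive ratio: -108/(-36) = 3, and -324/(-108) = 3, so r = 3.
Then A·3^2 = -36 gives A = -4, and Q(n) = -4·3^n.
Q(7) = -4·3^7 = -8748.

-8748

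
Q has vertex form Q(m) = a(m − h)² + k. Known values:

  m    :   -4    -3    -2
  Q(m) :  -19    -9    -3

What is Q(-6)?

First differences 10, 6; second difference -4 = 2a, so a = -2.
Expanding, the m-coefficient is −2ah = 4h; matching it to the data gives h = -1, and then k = -1.
So Q(m) = -2(m + 1)² − 1.
Q(-6) = -2·(-5)² − 1 = -51.

-51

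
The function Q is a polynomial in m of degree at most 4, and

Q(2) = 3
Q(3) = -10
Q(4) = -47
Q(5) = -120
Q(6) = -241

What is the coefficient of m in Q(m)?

-5

Write Q(m) = am^4 + bm³ + cm² + dm + e; the 5 given values yield a linear system in the 5 coefficients.
Solving, the leading coefficient vanishes, and Q(m) = -2m³ + 6m² - 5m + 5.
The coefficient of m is -5.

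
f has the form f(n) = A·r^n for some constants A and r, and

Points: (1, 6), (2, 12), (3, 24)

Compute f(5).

Consecutive ratio: 12/6 = 2, and 24/12 = 2, so r = 2.
Then A·2^1 = 6 gives A = 3, and f(n) = 3·2^n.
f(5) = 3·2^5 = 96.

96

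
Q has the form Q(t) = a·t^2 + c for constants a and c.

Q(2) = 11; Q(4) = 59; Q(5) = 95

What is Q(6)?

From Q(2) = 11 and Q(4) = 59: 4a + c = 11 and 16a + c = 59.
Subtracting: 12a = 48, so a = 4; then c = 11 − 4·4 = -5.
So Q(t) = 4t² − 5, and Q(6) = 139.

139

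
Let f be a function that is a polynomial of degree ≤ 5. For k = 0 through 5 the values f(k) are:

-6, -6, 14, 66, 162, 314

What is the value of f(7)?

834

First differences: 0, 20, 52, 96, 152. Second differences: 20, 32, 44, 56. Third differences: 12, 12, 12.
Level-3 differences are constant, so f has degree 3.
Fitting a degree-3 polynomial gives f(k) = 2k³ + 4k² - 6k - 6.
Then f(7) = 834.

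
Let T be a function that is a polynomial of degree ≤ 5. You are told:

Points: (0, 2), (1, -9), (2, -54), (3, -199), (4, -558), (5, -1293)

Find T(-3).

-229

First differences: -11, -45, -145, -359, -735. Second differences: -34, -100, -214, -376. Third differences: -66, -114, -162. Fourth differences: -48, -48.
Level-4 differences are constant, so T has degree 4.
Fitting a degree-4 polynomial gives T(m) = -2m^4 + m³ - 6m² - 4m + 2.
Then T(-3) = -229.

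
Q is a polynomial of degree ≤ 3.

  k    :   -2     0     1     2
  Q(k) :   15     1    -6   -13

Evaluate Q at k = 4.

-27

Write Q(k) = ak³ + bk² + ck + d; the 4 given values yield a linear system in the 4 coefficients.
Solving, the top 2 coefficients vanish, and Q(k) = -7k + 1.
Then Q(4) = -27.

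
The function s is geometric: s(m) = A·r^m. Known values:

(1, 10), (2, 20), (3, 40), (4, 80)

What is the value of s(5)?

160

Consecutive ratio: 20/10 = 2, and 40/20 = 2, so r = 2.
Then A·2^1 = 10 gives A = 5, and s(m) = 5·2^m.
s(5) = 5·2^5 = 160.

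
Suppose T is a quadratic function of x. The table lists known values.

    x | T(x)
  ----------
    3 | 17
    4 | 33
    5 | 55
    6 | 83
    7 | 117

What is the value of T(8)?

First differences: 16, 22, 28, 34. Second differences: 6, 6, 6.
Level-2 differences are constant, so T has degree 2.
Extending the table by one column gives the next first difference 40, so T(8) = 117 + 40 = 157.

157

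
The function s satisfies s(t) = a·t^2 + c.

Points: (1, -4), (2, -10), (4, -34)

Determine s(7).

From s(1) = -4 and s(2) = -10: 1a + c = -4 and 4a + c = -10.
Subtracting: 3a = -6, so a = -2; then c = -4 − (-2)·1 = -2.
So s(t) = -2t² − 2, and s(7) = -100.

-100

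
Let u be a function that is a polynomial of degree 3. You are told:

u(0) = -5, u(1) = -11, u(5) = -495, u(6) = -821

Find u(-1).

-9

Write u(m) = am³ + bm² + cm + d; the 4 given values yield a linear system in the 4 coefficients.
Solving, u(m) = -3m³ - 5m² + 2m - 5.
Then u(-1) = -9.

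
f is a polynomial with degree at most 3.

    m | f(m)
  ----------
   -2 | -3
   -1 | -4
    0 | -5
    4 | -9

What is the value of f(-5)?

0

Write f(m) = am³ + bm² + cm + d; the 4 given values yield a linear system in the 4 coefficients.
Solving, the top 2 coefficients vanish, and f(m) = -m - 5.
Then f(-5) = 0.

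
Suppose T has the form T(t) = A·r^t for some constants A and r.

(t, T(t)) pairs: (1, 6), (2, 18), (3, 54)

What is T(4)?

Consecutive ratio: 18/6 = 3, and 54/18 = 3, so r = 3.
Then A·3^1 = 6 gives A = 2, and T(t) = 2·3^t.
T(4) = 2·3^4 = 162.

162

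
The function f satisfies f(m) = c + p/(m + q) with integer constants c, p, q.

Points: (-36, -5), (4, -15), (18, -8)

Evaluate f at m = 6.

-12

(f(m) − c)(m + q) = p for each data point; the three points give a linear system in c and q, then p follows.
Solving: c = -6, q = 0, p = -36, so f(m) = -6 − 36/(m + 0).
Then f(6) = -6 − 36/6 = -12.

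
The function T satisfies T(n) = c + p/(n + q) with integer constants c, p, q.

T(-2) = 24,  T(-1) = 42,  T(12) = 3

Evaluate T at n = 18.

(T(n) − c)(n + q) = p for each data point; the three points give a linear system in c and q, then p follows.
Solving: c = 6, q = 0, p = -36, so T(n) = 6 − 36/(n + 0).
Then T(18) = 6 − 36/18 = 4.

4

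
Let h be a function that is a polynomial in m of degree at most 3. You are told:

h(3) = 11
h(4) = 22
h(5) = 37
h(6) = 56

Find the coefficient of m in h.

First differences: 11, 15, 19. Second differences: 4, 4.
Level-2 differences are constant, so h has degree 2.
Fitting a degree-2 polynomial gives h(m) = 2m² - 3m + 2.
The coefficient of m is -3.

-3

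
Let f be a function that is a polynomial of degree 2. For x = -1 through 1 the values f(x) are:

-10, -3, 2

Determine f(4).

5

Write f(x) = ax² + bx + c; the 3 given values yield a linear system in the 3 coefficients.
Solving, f(x) = -x² + 6x - 3.
Then f(4) = 5.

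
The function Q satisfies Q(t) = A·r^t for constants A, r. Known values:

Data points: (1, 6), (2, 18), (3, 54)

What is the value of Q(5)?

486

Consecutive ratio: 18/6 = 3, and 54/18 = 3, so r = 3.
Then A·3^1 = 6 gives A = 2, and Q(t) = 2·3^t.
Q(5) = 2·3^5 = 486.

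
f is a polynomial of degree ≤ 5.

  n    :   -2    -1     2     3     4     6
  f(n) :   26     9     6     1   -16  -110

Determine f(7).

-199

Write f(n) = an^5 + bn^4 + cn³ + dn² + en + p; the 6 given values yield a linear system in the 6 coefficients.
Solving, the top 2 coefficients vanish, and f(n) = -n³ + 3n² - n + 4.
Then f(7) = -199.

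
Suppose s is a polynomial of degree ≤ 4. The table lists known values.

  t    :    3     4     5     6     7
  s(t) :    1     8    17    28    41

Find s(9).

Write s(t) = at^4 + bt³ + ct² + dt + e; the 5 given values yield a linear system in the 5 coefficients.
Solving, the top 2 coefficients vanish, and s(t) = t² - 8.
Then s(9) = 73.

73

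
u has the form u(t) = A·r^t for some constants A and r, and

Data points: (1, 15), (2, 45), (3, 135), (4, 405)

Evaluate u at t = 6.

3645

Consecutive ratio: 45/15 = 3, and 135/45 = 3, so r = 3.
Then A·3^1 = 15 gives A = 5, and u(t) = 5·3^t.
u(6) = 5·3^6 = 3645.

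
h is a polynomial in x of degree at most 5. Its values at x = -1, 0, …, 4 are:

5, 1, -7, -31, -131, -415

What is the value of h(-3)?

First differences: -4, -8, -24, -100, -284. Second differences: -4, -16, -76, -184. Third differences: -12, -60, -108. Fourth differences: -48, -48.
Level-4 differences are constant, so h has degree 4.
Fitting a degree-4 polynomial gives h(x) = -2x^4 + 2x³ - 8x + 1.
Then h(-3) = -191.

-191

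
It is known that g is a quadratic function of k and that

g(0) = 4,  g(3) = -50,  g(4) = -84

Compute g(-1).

Write g(k) = ak² + bk + c; the 3 given values yield a linear system in the 3 coefficients.
Solving, g(k) = -4k² - 6k + 4.
Then g(-1) = 6.

6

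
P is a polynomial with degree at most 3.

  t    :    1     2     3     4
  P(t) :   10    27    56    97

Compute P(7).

First differences: 17, 29, 41. Second differences: 12, 12.
Level-2 differences are constant, so P has degree 2.
Fitting a degree-2 polynomial gives P(t) = 6t² - t + 5.
Then P(7) = 292.

292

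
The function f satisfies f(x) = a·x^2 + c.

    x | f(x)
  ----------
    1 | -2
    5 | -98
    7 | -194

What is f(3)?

From f(1) = -2 and f(5) = -98: 1a + c = -2 and 25a + c = -98.
Subtracting: 24a = -96, so a = -4; then c = -2 − (-4)·1 = 2.
So f(x) = -4x² + 2, and f(3) = -34.

-34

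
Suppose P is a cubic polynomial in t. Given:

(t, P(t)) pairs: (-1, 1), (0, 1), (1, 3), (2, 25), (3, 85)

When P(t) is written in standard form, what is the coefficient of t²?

First differences: 0, 2, 22, 60. Second differences: 2, 20, 38. Third differences: 18, 18.
Level-3 differences are constant, so P has degree 3.
Fitting a degree-3 polynomial gives P(t) = 3t³ + t² - 2t + 1.
The coefficient of t² is 1.

1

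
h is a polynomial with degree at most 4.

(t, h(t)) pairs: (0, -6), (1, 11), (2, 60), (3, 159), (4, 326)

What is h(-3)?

-45

Write h(t) = at^4 + bt³ + ct² + dt + e; the 5 given values yield a linear system in the 5 coefficients.
Solving, the leading coefficient vanishes, and h(t) = 3t³ + 7t² + 7t - 6.
Then h(-3) = -45.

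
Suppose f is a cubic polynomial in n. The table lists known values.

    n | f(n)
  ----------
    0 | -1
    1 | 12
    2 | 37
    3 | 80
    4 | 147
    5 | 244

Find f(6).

Write f(n) = an³ + bn² + cn + d; the 6 given values yield a linear system in the 4 coefficients.
Solving, f(n) = n³ + 3n² + 9n - 1.
Then f(6) = 377.

377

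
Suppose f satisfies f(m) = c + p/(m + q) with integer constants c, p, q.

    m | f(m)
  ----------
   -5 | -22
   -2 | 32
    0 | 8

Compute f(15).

(f(m) − c)(m + q) = p for each data point; the three points give a linear system in c and q, then p follows.
Solving: c = -4, q = 3, p = 36, so f(m) = -4 + 36/(m + 3).
Then f(15) = -4 + 36/18 = -2.

-2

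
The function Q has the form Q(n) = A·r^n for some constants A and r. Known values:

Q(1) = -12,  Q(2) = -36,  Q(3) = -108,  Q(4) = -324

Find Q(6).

-2916

Consecutive ratio: -36/(-12) = 3, and -108/(-36) = 3, so r = 3.
Then A·3^1 = -12 gives A = -4, and Q(n) = -4·3^n.
Q(6) = -4·3^6 = -2916.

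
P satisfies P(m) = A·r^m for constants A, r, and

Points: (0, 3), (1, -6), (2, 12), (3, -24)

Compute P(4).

48

Consecutive ratio: -6/3 = -2, and 12/(-6) = -2, so r = -2.
Then A·(-2)^0 = 3 gives A = 3, and P(m) = 3·(-2)^m.
P(4) = 3·(-2)^4 = 48.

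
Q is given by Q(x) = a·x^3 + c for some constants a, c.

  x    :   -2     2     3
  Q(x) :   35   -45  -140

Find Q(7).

From Q(-2) = 35 and Q(2) = -45: -8a + c = 35 and 8a + c = -45.
Subtracting: 16a = -80, so a = -5; then c = 35 − (-5)·(-8) = -5.
So Q(x) = -5x³ − 5, and Q(7) = -1720.

-1720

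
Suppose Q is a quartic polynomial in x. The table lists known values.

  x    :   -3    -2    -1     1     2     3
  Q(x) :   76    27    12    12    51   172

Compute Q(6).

1867

Write Q(x) = ax^4 + bx³ + cx² + dx + e; the 6 given values yield a linear system in the 5 coefficients.
Solving, Q(x) = x^4 + 2x³ + 4x² - 2x + 7.
Then Q(6) = 1867.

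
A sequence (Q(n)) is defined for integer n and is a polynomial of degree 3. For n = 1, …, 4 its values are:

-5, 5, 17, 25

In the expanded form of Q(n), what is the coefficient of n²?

Write Q(n) = an³ + bn² + cn + d; the 4 given values yield a linear system in the 4 coefficients.
Solving, Q(n) = -n³ + 7n² - 4n - 7.
The coefficient of n² is 7.

7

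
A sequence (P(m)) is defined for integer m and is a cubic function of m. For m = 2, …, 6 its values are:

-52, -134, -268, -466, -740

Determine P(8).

-1564

First differences: -82, -134, -198, -274. Second differences: -52, -64, -76. Third differences: -12, -12.
Level-3 differences are constant, so P has degree 3.
Fitting a degree-3 polynomial gives P(m) = -2m³ - 8m² - 4m + 4.
Then P(8) = -1564.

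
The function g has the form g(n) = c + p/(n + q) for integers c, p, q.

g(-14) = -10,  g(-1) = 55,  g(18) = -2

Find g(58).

(g(n) − c)(n + q) = p for each data point; the three points give a linear system in c and q, then p follows.
Solving: c = -5, q = 2, p = 60, so g(n) = -5 + 60/(n + 2).
Then g(58) = -5 + 60/60 = -4.

-4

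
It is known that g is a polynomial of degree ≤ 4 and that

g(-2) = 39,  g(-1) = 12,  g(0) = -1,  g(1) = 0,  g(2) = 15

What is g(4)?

87

First differences: -27, -13, 1, 15. Second differences: 14, 14, 14.
Level-2 differences are constant, so g has degree 2.
Fitting a degree-2 polynomial gives g(t) = 7t² - 6t - 1.
Then g(4) = 87.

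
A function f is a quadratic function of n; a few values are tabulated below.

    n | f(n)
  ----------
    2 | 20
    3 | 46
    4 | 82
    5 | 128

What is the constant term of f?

First differences: 26, 36, 46. Second differences: 10, 10.
Level-2 differences are constant, so f has degree 2.
Fitting a degree-2 polynomial gives f(n) = 5n² + n - 2.
The constant term is f(0) = -2.

-2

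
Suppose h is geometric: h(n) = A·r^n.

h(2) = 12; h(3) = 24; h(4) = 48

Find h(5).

Consecutive ratio: 24/12 = 2, and 48/24 = 2, so r = 2.
Then A·2^2 = 12 gives A = 3, and h(n) = 3·2^n.
h(5) = 3·2^5 = 96.

96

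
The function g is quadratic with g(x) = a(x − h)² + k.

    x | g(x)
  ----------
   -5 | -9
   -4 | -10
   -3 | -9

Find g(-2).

First differences -1, 1; second difference 2 = 2a, so a = 1.
Expanding, the x-coefficient is −2ah = -2h; matching it to the data gives h = -4, and then k = -10.
So g(x) = 1(x + 4)² − 10.
g(-2) = 1·2² − 10 = -6.

-6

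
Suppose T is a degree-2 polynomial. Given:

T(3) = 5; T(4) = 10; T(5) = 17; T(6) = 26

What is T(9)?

First differences: 5, 7, 9. Second differences: 2, 2.
Level-2 differences are constant, so T has degree 2.
Fitting a degree-2 polynomial gives T(x) = x² - 2x + 2.
Then T(9) = 65.

65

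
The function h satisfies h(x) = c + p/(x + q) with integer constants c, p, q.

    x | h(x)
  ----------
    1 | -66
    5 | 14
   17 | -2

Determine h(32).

(h(x) − c)(x + q) = p for each data point; the three points give a linear system in c and q, then p follows.
Solving: c = -6, q = -2, p = 60, so h(x) = -6 + 60/(x − 2).
Then h(32) = -6 + 60/30 = -4.

-4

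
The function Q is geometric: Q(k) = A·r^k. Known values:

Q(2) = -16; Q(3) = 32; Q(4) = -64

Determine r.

Consecutive ratio: 32/(-16) = -2, and -64/32 = -2, so r = -2.
Then A·(-2)^2 = -16 gives A = -4, and Q(k) = -4·(-2)^k.

-2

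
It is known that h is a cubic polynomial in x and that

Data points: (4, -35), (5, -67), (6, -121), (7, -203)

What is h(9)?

-475

Write h(x) = ax³ + bx² + cx + d; the 4 given values yield a linear system in the 4 coefficients.
Solving, h(x) = -x³ + 4x² - 7x - 7.
Then h(9) = -475.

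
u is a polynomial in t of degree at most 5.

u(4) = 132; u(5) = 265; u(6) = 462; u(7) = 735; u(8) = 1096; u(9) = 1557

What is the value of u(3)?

51

First differences: 133, 197, 273, 361, 461. Second differences: 64, 76, 88, 100. Third differences: 12, 12, 12.
Level-3 differences are constant, so u has degree 3.
Fitting a degree-3 polynomial gives u(t) = 2t³ + 2t² - 7t.
Then u(3) = 51.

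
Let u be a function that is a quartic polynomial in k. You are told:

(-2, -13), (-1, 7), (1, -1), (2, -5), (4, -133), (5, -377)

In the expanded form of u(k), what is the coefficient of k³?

2

Write u(k) = ak^4 + bk³ + ck² + dk + e; the 6 given values yield a linear system in the 5 coefficients.
Solving, u(k) = -k^4 + 2k³ + k² - 6k + 3.
The coefficient of k³ is 2.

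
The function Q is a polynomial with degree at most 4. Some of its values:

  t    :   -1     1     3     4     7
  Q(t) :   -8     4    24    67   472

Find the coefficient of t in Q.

Write Q(t) = at^4 + bt³ + ct² + dt + e; the 5 given values yield a linear system in the 5 coefficients.
Solving, the leading coefficient vanishes, and Q(t) = 2t³ - 5t² + 4t + 3.
The coefficient of t is 4.

4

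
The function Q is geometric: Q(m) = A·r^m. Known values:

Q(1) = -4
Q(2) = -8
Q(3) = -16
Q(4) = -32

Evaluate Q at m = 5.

Consecutive ratio: -8/(-4) = 2, and -16/(-8) = 2, so r = 2.
Then A·2^1 = -4 gives A = -2, and Q(m) = -2·2^m.
Q(5) = -2·2^5 = -64.

-64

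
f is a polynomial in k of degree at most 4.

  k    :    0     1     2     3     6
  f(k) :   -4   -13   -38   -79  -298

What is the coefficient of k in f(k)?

Write f(k) = ak^4 + bk³ + ck² + dk + e; the 5 given values yield a linear system in the 5 coefficients.
Solving, the top 2 coefficients vanish, and f(k) = -8k² - k - 4.
The coefficient of k is -1.

-1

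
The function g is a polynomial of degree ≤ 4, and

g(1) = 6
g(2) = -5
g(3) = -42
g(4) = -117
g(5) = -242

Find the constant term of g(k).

3

Write g(k) = ak^4 + bk³ + ck² + dk + e; the 5 given values yield a linear system in the 5 coefficients.
Solving, the leading coefficient vanishes, and g(k) = -2k³ - k² + 6k + 3.
The constant term is g(0) = 3.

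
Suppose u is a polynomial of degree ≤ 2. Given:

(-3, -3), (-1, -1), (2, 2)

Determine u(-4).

-4

Write u(n) = an² + bn + c; the 3 given values yield a linear system in the 3 coefficients.
Solving, the leading coefficient vanishes, and u(n) = n.
Then u(-4) = -4.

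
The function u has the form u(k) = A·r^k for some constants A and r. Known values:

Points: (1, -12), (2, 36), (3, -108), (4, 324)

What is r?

Consecutive ratio: 36/(-12) = -3, and -108/36 = -3, so r = -3.
Then A·(-3)^1 = -12 gives A = 4, and u(k) = 4·(-3)^k.

-3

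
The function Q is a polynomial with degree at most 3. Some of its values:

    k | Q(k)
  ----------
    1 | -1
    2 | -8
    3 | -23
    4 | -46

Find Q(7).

-163

First differences: -7, -15, -23. Second differences: -8, -8.
Level-2 differences are constant, so Q has degree 2.
Fitting a degree-2 polynomial gives Q(k) = -4k² + 5k - 2.
Then Q(7) = -163.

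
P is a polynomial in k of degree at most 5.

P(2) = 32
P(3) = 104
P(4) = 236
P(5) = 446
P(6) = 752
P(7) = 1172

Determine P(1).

2

Write P(k) = ak^5 + bk^4 + ck³ + dk² + ek + p; the 6 given values yield a linear system in the 6 coefficients.
Solving, the top 2 coefficients vanish, and P(k) = 3k³ + 3k² - 4.
Then P(1) = 2.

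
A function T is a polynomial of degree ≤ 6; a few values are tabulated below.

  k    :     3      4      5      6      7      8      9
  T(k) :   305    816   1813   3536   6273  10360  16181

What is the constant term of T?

First differences: 511, 997, 1723, 2737, 4087, 5821. Second differences: 486, 726, 1014, 1350, 1734. Third differences: 240, 288, 336, 384. Fourth differences: 48, 48, 48.
Level-4 differences are constant, so T has degree 4.
Fitting a degree-4 polynomial gives T(k) = 2k^4 + 4k³ + k² + 6k + 8.
The constant term is T(0) = 8.

8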